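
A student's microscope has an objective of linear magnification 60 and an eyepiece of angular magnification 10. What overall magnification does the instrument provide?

The overall magnification of a compound microscope is the product of the objective and eyepiece magnifications:
M = M_obj x M_eye = 60 x 10 = 600.

600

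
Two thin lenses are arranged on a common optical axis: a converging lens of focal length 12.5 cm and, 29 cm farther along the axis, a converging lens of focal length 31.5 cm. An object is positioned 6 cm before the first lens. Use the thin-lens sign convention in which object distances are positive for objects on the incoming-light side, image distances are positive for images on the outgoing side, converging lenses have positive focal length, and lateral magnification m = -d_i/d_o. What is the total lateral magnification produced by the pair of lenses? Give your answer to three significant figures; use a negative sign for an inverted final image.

Lens 1: 1/d_i1 = 1/f_1 - 1/d_o1 = 1/12.5 - 1/6 = -0.08667 cm^-1, so d_i1 = -11.538 cm.
m_1 = -(-11.538)/6 = 1.9231.
With d_i1 < 0 the first image is virtual and lies on the object side; the object distance for lens 2 is d_o2 = 29 - (-11.538) = 40.538 cm.
Lens 2: 1/d_i2 = 1/f_2 - 1/d_o2 = 1/31.5 - 1/(40.538) = 0.00708 cm^-1, so d_i2 = 141.281 cm.
m_2 = -(141.281)/(40.538) = -3.4851.
Total m = m_1 x m_2 = (1.9231)(-3.4851) = -6.7021.

-6.70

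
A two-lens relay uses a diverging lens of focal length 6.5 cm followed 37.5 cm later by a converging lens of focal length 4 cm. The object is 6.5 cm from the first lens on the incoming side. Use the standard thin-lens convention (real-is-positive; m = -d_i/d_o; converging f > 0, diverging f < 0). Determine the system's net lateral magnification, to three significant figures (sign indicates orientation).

Lens 1: 1/d_i1 = 1/f_1 - 1/d_o1 = 1/(-6.5) - 1/6.5 = -0.30769 cm^-1, so d_i1 = -3.250 cm.
m_1 = -(-3.250)/6.5 = 0.5000.
With d_i1 < 0 the first image is virtual and lies on the object side; the object distance for lens 2 is d_o2 = 37.5 - (-3.250) = 40.750 cm.
Lens 2: 1/d_i2 = 1/f_2 - 1/d_o2 = 1/4 - 1/(40.750) = 0.22546 cm^-1, so d_i2 = 4.435 cm.
m_2 = -(4.435)/(40.750) = -0.1088.
The system's lateral magnification is m_1 m_2 = (0.5000)(-0.1088) = -0.0544.

-0.0544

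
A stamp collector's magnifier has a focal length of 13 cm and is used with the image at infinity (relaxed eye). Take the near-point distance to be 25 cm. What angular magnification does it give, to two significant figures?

M = D/f = 25/13 = 1.923.

1.9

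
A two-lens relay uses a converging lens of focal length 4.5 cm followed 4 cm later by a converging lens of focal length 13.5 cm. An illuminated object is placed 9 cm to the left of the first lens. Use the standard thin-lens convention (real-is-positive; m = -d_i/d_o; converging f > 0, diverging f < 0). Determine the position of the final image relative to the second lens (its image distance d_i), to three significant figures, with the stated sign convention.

3.65 cm

First lens: d_i1 = 1/(1/4.5 - 1/9) = 9.000 cm.
Since 9.000 cm > 4 cm, the first image lies past the second lens and serves as a virtual object: d_o2 = L - d_i1 = -5.000 cm.
Second lens: d_i2 = 1/(1/13.5 - 1/(-5.000)) = 3.649 cm.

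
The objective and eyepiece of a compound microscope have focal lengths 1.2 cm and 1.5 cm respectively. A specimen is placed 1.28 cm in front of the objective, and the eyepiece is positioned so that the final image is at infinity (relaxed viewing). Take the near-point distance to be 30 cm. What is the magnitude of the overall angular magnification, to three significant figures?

Objective: 1/d_i = 1/f_obj - 1/d_o = 1/1.2 - 1/1.28 = 0.05208 cm^-1, so d_i = 19.200 cm.
m_obj = -d_i/d_o = -19.200/1.28 = -15.000.
Eyepiece angular magnification (image at infinity): M_eye = D/f_e = 30/1.5 = 20.000.
Overall M = m_obj x M_eye = (-15.000)(20.000) = -300.00.
|M| = 300.00.

300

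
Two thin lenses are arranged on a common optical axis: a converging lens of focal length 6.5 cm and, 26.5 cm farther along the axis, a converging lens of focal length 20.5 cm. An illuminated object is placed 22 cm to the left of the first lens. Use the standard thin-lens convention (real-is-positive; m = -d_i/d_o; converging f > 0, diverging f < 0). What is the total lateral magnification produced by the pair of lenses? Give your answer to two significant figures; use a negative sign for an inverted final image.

Lens 1: 1/d_i1 = 1/f_1 - 1/d_o1 = 1/6.5 - 1/22 = 0.10839 cm^-1, so d_i1 = 9.226 cm.
m_1 = -(9.226)/22 = -0.4194.
That image sits 17.274 cm in front of the second lens, so d_o2 = 17.274 cm.
Lens 2: 1/d_i2 = 1/f_2 - 1/d_o2 = 1/20.5 - 1/(17.274) = -0.00911 cm^-1, so d_i2 = -109.777 cm.
m_2 = -(-109.777)/(17.274) = 6.3550.
Total m = m_1 x m_2 = (-0.4194)(6.3550) = -2.6650.

-2.7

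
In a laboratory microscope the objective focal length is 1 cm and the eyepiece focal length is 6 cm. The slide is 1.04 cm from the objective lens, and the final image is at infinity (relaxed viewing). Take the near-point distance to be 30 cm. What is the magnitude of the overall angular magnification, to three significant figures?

125

Objective: 1/d_i = 1/f_obj - 1/d_o = 1/1 - 1/1.04 = 0.03846 cm^-1, so d_i = 26.000 cm.
m_obj = -d_i/d_o = -26.000/1.04 = -25.000.
Eyepiece angular magnification (image at infinity): M_eye = D/f_e = 30/6 = 5.000.
Overall M = m_obj x M_eye = (-25.000)(5.000) = -125.00.
|M| = 125.00.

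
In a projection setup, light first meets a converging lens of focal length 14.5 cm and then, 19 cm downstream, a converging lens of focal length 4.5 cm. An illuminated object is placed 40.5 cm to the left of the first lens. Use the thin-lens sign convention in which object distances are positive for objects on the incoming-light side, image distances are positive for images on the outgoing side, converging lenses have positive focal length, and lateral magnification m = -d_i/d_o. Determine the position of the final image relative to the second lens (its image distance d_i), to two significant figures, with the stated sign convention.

Lens 1: 1/d_i1 = 1/f_1 - 1/d_o1 = 1/14.5 - 1/40.5 = 0.04427 cm^-1, so d_i1 = 22.587 cm.
This image would form 22.587 cm past lens 1, i.e. 3.587 cm beyond lens 2, so it is a virtual object for lens 2: d_o2 = 19 - 22.587 = -3.587 cm.
Lens 2: 1/d_i2 = 1/f_2 - 1/d_o2 = 1/4.5 - 1/(-3.587) = 0.50104 cm^-1, so d_i2 = 1.996 cm.

2.0 cm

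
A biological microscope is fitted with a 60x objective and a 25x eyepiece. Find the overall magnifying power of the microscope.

The overall magnification of a compound microscope is the product of the objective and eyepiece magnifications:
M = M_obj x M_eye = 60 x 25 = 1500.

1500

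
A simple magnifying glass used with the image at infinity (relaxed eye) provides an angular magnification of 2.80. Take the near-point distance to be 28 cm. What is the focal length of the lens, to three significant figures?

For the image at infinity, M = D/f.
f = D/M = 28/2.8 = 10.000 cm.

10.0 cm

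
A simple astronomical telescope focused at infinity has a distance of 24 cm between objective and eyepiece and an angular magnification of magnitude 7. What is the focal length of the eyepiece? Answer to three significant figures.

3.00 cm

In normal adjustment the tube length equals f_obj + f_eye and |M| = f_obj/f_eye.
So f_obj = 7 f_eye and 7 f_eye + f_eye = 24 cm, giving f_eye = 24/8 = 3.000 cm and f_obj = 21.000 cm.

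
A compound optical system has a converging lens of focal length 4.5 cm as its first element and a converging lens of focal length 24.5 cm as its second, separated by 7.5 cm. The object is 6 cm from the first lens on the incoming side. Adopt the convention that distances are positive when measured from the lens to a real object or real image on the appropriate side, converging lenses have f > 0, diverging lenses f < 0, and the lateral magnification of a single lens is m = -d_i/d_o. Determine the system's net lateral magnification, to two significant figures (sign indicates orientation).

Lens 1: 1/d_i1 = 1/f_1 - 1/d_o1 = 1/4.5 - 1/6 = 0.05556 cm^-1, so d_i1 = 18.000 cm.
m_1 = -(18.000)/6 = -3.0000.
Since 18.000 cm > 7.5 cm, the first image lies past the second lens and serves as a virtual object: d_o2 = L - d_i1 = -10.500 cm.
Lens 2: 1/d_i2 = 1/f_2 - 1/d_o2 = 1/24.5 - 1/(-10.500) = 0.13605 cm^-1, so d_i2 = 7.350 cm.
m_2 = -(7.350)/(-10.500) = 0.7000.
Total m = m_1 x m_2 = (-3.0000)(0.7000) = -2.1000.

-2.1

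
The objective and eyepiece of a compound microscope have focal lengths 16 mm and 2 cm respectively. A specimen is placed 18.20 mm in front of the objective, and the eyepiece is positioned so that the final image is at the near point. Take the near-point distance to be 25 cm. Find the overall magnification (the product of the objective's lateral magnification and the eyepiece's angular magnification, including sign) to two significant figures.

-98

Convert to cm: f_obj = 16 mm = 1.6 cm; d_o = 18.20 mm = 1.82 cm.
Objective: 1/d_i = 1/f_obj - 1/d_o = 1/1.6 - 1/1.82 = 0.07555 cm^-1, so d_i = 13.236 cm.
m_obj = -d_i/d_o = -13.236/1.82 = -7.273.
Eyepiece angular magnification (image at near point): M_eye = 1 + D/f_e = 1 + 25/2 = 13.500.
Overall M = m_obj x M_eye = (-7.273)(13.500) = -98.18.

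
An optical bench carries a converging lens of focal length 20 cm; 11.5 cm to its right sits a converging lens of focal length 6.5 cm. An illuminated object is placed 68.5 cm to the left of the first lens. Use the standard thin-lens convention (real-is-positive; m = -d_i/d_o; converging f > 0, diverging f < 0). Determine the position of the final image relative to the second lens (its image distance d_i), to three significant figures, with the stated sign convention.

Applying the thin-lens equation to the first lens, 1/20 = 1/68.5 + 1/d_i1, which gives d_i1 = 28.247 cm.
Since 28.247 cm > 11.5 cm, the first image lies past the second lens and serves as a virtual object: d_o2 = L - d_i1 = -16.747 cm.
Applying the thin-lens equation again with f_2 = 6.5 cm and d_o2 = -16.747 cm gives d_i2 = 4.683 cm.

4.68 cm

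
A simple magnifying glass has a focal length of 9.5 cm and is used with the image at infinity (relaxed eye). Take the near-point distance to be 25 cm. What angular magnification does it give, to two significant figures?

2.6

M = D/f = 25/9.5 = 2.632.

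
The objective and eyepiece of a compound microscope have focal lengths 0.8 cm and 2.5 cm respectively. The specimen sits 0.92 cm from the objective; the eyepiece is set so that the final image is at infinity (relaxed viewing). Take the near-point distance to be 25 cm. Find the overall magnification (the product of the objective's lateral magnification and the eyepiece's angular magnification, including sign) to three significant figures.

-66.7

Objective: 1/d_i = 1/f_obj - 1/d_o = 1/0.8 - 1/0.92 = 0.16304 cm^-1, so d_i = 6.133 cm.
m_obj = -d_i/d_o = -6.133/0.92 = -6.667.
Eyepiece angular magnification (image at infinity): M_eye = D/f_e = 25/2.5 = 10.000.
Overall M = m_obj x M_eye = (-6.667)(10.000) = -66.67.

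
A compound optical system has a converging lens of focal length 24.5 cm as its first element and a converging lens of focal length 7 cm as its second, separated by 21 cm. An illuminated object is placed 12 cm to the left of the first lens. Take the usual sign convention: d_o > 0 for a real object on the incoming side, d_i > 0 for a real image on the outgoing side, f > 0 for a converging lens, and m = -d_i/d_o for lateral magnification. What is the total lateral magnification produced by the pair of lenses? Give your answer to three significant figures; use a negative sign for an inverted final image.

Applying the thin-lens equation to the first lens, 1/24.5 = 1/12 + 1/d_i1, which gives d_i1 = -23.520 cm.
Its lateral magnification is m_1 = -d_i1/d_o1 = -(-23.520)/12 = 1.9600.
The intermediate image is virtual, 23.520 cm to the left of lens 1, so d_o2 = L - d_i1 = 21 - (-23.520) = 44.520 cm.
Applying the thin-lens equation again with f_2 = 7 cm and d_o2 = 44.520 cm gives d_i2 = 8.306 cm.
m_2 = -(8.306)/(44.520) = -0.1866.
The system's lateral magnification is m_1 m_2 = (1.9600)(-0.1866) = -0.3657.

-0.366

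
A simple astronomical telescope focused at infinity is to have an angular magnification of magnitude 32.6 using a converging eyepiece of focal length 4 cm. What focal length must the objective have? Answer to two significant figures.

|M| = f_obj/|f_eye|, so f_obj = |M| x |f_eye| = 32.6 x 4 = 130.400 cm.

130 cm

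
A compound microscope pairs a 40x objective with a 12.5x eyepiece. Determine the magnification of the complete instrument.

The overall magnification of a compound microscope is the product of the objective and eyepiece magnifications:
M = M_obj x M_eye = 40 x 12.5 = 500.

500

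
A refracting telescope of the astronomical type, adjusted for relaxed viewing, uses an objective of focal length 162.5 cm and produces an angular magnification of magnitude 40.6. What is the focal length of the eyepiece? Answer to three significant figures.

|M| = f_obj/f_eye, so f_eye = f_obj/|M| = 162.5/40.6 = 4.002 cm.

4.00 cm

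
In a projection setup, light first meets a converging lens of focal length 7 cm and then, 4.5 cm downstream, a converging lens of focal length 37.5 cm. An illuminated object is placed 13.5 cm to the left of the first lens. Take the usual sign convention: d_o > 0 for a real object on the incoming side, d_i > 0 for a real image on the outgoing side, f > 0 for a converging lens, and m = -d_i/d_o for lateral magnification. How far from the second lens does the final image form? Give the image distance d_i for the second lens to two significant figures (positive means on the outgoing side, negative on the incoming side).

7.9 cm

Lens 1: 1/d_i1 = 1/f_1 - 1/d_o1 = 1/7 - 1/13.5 = 0.06878 cm^-1, so d_i1 = 14.538 cm.
Since 14.538 cm > 4.5 cm, the first image lies past the second lens and serves as a virtual object: d_o2 = L - d_i1 = -10.038 cm.
Lens 2: 1/d_i2 = 1/f_2 - 1/d_o2 = 1/37.5 - 1/(-10.038) = 0.12628 cm^-1, so d_i2 = 7.919 cm.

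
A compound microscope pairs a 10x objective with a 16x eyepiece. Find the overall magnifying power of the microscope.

160

The overall magnification of a compound microscope is the product of the objective and eyepiece magnifications:
M = M_obj x M_eye = 10 x 16 = 160.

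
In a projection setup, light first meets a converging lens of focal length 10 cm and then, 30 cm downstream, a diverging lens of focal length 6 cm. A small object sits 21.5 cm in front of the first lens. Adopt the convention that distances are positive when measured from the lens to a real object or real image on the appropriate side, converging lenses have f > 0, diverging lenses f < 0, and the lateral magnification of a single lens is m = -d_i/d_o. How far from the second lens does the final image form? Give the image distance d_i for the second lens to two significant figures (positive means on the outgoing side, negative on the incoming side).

Lens 1: 1/d_i1 = 1/f_1 - 1/d_o1 = 1/10 - 1/21.5 = 0.05349 cm^-1, so d_i1 = 18.696 cm.
That image sits 11.304 cm in front of the second lens, so d_o2 = 11.304 cm.
Lens 2: 1/d_i2 = 1/f_2 - 1/d_o2 = 1/(-6) - 1/(11.304) = -0.25513 cm^-1, so d_i2 = -3.920 cm.

-3.9 cm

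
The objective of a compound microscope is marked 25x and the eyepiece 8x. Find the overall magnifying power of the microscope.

200

The overall magnification of a compound microscope is the product of the objective and eyepiece magnifications:
M = M_obj x M_eye = 25 x 8 = 200.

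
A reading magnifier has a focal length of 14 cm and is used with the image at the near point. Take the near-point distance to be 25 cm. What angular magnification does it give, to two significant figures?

2.8

M = 1 + D/f = 1 + 25/14 = 2.786.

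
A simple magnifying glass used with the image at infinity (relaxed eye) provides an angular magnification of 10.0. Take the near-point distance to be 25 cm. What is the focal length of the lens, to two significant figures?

For the image at infinity, M = D/f.
f = D/M = 25/10.0 = 2.500 cm.

2.5 cm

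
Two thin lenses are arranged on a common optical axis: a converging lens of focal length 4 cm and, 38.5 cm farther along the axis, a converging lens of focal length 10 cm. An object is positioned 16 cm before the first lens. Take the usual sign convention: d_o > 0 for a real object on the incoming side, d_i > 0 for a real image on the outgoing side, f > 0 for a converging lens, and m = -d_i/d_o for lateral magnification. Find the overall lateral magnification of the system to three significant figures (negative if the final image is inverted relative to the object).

Lens 1: 1/d_i1 = 1/f_1 - 1/d_o1 = 1/4 - 1/16 = 0.18750 cm^-1, so d_i1 = 5.333 cm.
m_1 = -(5.333)/16 = -0.3333.
Object distance for lens 2: d_o2 = 38.5 - 5.333 = 33.167 cm.
Lens 2: 1/d_i2 = 1/f_2 - 1/d_o2 = 1/10 - 1/(33.167) = 0.06985 cm^-1, so d_i2 = 14.317 cm.
m_2 = -(14.317)/(33.167) = -0.4317.
The system's lateral magnification is m_1 m_2 = (-0.3333)(-0.4317) = 0.1439.

0.144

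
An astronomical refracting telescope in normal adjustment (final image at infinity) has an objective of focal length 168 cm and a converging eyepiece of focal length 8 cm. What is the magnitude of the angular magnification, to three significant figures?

|M| = f_obj/|f_eye| = 168/8 = 21.000.

21.0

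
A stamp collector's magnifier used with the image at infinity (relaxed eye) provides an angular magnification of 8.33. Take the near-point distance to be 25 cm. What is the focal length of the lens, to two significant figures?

For the image at infinity, M = D/f.
f = D/M = 25/8.33 = 3.001 cm.

3.0 cm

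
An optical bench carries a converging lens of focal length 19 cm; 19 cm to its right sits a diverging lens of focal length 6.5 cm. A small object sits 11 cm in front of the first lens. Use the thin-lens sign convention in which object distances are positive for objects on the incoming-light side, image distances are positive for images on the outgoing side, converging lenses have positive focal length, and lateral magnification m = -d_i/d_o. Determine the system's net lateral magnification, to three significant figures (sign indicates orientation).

Lens 1: 1/d_i1 = 1/f_1 - 1/d_o1 = 1/19 - 1/11 = -0.03828 cm^-1, so d_i1 = -26.125 cm.
m_1 = -(-26.125)/11 = 2.3750.
With d_i1 < 0 the first image is virtual and lies on the object side; the object distance for lens 2 is d_o2 = 19 - (-26.125) = 45.125 cm.
Lens 2: 1/d_i2 = 1/f_2 - 1/d_o2 = 1/(-6.5) - 1/(45.125) = -0.17601 cm^-1, so d_i2 = -5.682 cm.
m_2 = -(-5.682)/(45.125) = 0.1259.
Overall magnification: m = m_1 m_2 = 0.2990.

0.299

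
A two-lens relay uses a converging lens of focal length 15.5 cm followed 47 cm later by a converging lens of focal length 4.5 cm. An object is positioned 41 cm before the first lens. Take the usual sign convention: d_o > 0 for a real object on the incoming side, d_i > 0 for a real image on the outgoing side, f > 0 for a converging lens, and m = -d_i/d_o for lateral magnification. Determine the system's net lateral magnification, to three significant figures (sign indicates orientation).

Applying the thin-lens equation to the first lens, 1/15.5 = 1/41 + 1/d_i1, which gives d_i1 = 24.922 cm.
Its lateral magnification is m_1 = -d_i1/d_o1 = -(24.922)/41 = -0.6078.
That image sits 22.078 cm in front of the second lens, so d_o2 = 22.078 cm.
Applying the thin-lens equation again with f_2 = 4.5 cm and d_o2 = 22.078 cm gives d_i2 = 5.652 cm.
m_2 = -(5.652)/(22.078) = -0.2560.
Overall magnification: m = m_1 m_2 = 0.1556.

0.156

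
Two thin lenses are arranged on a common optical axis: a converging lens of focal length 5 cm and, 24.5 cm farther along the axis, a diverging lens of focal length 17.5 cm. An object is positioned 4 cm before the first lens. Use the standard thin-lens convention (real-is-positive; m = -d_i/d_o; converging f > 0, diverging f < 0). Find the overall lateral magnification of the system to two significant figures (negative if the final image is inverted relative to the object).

1.4

Applying the thin-lens equation to the first lens, 1/5 = 1/4 + 1/d_i1, which gives d_i1 = -20.000 cm.
Its lateral magnification is m_1 = -d_i1/d_o1 = -(-20.000)/4 = 5.0000.
The intermediate image is virtual, 20.000 cm to the left of lens 1, so d_o2 = L - d_i1 = 24.5 - (-20.000) = 44.500 cm.
Applying the thin-lens equation again with f_2 = -17.5 cm and d_o2 = 44.500 cm gives d_i2 = -12.560 cm.
m_2 = -(-12.560)/(44.500) = 0.2823.
The system's lateral magnification is m_1 m_2 = (5.0000)(0.2823) = 1.4113.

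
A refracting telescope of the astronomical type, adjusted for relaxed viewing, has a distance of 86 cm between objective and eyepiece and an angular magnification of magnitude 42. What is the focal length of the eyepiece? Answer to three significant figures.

In normal adjustment the tube length equals f_obj + f_eye and |M| = f_obj/f_eye.
So f_obj = 42 f_eye and 42 f_eye + f_eye = 86 cm, giving f_eye = 86/43 = 2.000 cm and f_obj = 84.000 cm.

2.00 cm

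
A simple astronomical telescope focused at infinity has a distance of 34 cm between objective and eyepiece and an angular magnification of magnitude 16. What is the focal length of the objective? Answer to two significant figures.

32 cm

In normal adjustment the tube length equals f_obj + f_eye and |M| = f_obj/f_eye.
So f_obj = 16 f_eye and 16 f_eye + f_eye = 34 cm, giving f_eye = 34/17 = 2.000 cm and f_obj = 32.000 cm.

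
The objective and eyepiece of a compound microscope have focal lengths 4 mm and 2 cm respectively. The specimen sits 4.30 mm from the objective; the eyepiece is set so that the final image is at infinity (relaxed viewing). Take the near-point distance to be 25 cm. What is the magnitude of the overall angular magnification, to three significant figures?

167

Convert to cm: f_obj = 4 mm = 0.4 cm; d_o = 4.30 mm = 0.43 cm.
Objective: 1/d_i = 1/f_obj - 1/d_o = 1/0.4 - 1/0.43 = 0.17442 cm^-1, so d_i = 5.733 cm.
m_obj = -d_i/d_o = -5.733/0.43 = -13.333.
Eyepiece angular magnification (image at infinity): M_eye = D/f_e = 25/2 = 12.500.
Overall M = m_obj x M_eye = (-13.333)(12.500) = -166.67.
|M| = 166.67.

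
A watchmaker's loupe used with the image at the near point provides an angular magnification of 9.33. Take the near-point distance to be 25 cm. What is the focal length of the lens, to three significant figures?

3.00 cm

For the image at the near point, M = 1 + D/f.
f = D/(M - 1) = 25/(9.33 - 1) = 3.001 cm.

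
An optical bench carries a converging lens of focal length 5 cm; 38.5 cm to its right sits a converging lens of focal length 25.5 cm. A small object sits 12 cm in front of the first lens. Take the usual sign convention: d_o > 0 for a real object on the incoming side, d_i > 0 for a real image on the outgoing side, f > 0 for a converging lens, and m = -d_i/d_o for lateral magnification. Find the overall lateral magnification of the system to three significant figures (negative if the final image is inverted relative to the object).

4.11

Lens 1: 1/d_i1 = 1/f_1 - 1/d_o1 = 1/5 - 1/12 = 0.11667 cm^-1, so d_i1 = 8.571 cm.
m_1 = -(8.571)/12 = -0.7143.
Object distance for lens 2: d_o2 = 38.5 - 8.571 = 29.929 cm.
Lens 2: 1/d_i2 = 1/f_2 - 1/d_o2 = 1/25.5 - 1/(29.929) = 0.00580 cm^-1, so d_i2 = 172.331 cm.
m_2 = -(172.331)/(29.929) = -5.7581.
The system's lateral magnification is m_1 m_2 = (-0.7143)(-5.7581) = 4.1129.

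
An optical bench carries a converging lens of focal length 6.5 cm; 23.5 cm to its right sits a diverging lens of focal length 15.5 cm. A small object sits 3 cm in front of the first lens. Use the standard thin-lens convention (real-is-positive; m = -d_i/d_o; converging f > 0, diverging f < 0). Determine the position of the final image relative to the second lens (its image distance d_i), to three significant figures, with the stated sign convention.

-10.1 cm

First lens: d_i1 = 1/(1/6.5 - 1/3) = -5.571 cm.
The intermediate image is virtual, 5.571 cm to the left of lens 1, so d_o2 = L - d_i1 = 23.5 - (-5.571) = 29.071 cm.
Second lens: d_i2 = 1/(1/(-15.5) - 1/(29.071)) = -10.110 cm.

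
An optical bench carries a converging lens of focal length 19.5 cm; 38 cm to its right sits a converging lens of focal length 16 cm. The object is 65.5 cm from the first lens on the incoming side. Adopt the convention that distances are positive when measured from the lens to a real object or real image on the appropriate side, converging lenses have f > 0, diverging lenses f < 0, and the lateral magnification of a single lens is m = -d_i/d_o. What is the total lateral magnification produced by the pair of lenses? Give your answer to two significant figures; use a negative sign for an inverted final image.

Lens 1: 1/d_i1 = 1/f_1 - 1/d_o1 = 1/19.5 - 1/65.5 = 0.03601 cm^-1, so d_i1 = 27.766 cm.
m_1 = -(27.766)/65.5 = -0.4239.
Object distance for lens 2: d_o2 = 38 - 27.766 = 10.234 cm.
Lens 2: 1/d_i2 = 1/f_2 - 1/d_o2 = 1/16 - 1/(10.234) = -0.03522 cm^-1, so d_i2 = -28.396 cm.
m_2 = -(-28.396)/(10.234) = 2.7747.
Total m = m_1 x m_2 = (-0.4239)(2.7747) = -1.1762.

-1.2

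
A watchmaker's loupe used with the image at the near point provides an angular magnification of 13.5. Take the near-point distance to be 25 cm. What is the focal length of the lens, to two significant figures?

2.0 cm

For the image at the near point, M = 1 + D/f.
f = D/(M - 1) = 25/(13.5 - 1) = 2.000 cm.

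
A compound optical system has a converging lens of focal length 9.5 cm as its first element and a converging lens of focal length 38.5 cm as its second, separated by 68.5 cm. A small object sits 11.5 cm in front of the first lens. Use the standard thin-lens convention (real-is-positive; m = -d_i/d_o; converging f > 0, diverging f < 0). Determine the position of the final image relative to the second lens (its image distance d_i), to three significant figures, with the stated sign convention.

First lens: d_i1 = 1/(1/9.5 - 1/11.5) = 54.625 cm.
Object distance for lens 2: d_o2 = 68.5 - 54.625 = 13.875 cm.
Second lens: d_i2 = 1/(1/38.5 - 1/(13.875)) = -21.693 cm.

-21.7 cm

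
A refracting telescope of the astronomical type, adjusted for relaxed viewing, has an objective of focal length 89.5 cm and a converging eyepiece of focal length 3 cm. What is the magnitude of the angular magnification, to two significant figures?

30

|M| = f_obj/|f_eye| = 89.5/3 = 29.833.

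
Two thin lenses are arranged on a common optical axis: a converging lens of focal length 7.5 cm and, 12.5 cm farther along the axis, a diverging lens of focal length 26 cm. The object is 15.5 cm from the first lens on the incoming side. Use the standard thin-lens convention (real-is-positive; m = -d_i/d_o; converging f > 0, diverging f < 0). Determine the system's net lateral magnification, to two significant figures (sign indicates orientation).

-1.0

First lens: d_i1 = 1/(1/7.5 - 1/15.5) = 14.531 cm.
m_1 = -(14.531)/15.5 = -0.9375.
Since 14.531 cm > 12.5 cm, the first image lies past the second lens and serves as a virtual object: d_o2 = L - d_i1 = -2.031 cm.
Second lens: d_i2 = 1/(1/(-26) - 1/(-2.031)) = 2.203 cm.
m_2 = -(2.203)/(-2.031) = 1.0847.
The system's lateral magnification is m_1 m_2 = (-0.9375)(1.0847) = -1.0169.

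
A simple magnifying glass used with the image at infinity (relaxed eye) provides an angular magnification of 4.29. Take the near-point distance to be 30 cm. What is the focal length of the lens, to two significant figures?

7.0 cm

For the image at infinity, M = D/f.
f = D/M = 30/4.29 = 6.993 cm.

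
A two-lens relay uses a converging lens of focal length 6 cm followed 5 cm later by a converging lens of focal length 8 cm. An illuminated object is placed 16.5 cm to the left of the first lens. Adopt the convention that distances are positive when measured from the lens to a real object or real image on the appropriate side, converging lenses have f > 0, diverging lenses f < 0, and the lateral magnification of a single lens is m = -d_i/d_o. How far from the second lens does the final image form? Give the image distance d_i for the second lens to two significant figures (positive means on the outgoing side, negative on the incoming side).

2.9 cm

Lens 1: 1/d_i1 = 1/f_1 - 1/d_o1 = 1/6 - 1/16.5 = 0.10606 cm^-1, so d_i1 = 9.429 cm.
This image would form 9.429 cm past lens 1, i.e. 4.429 cm beyond lens 2, so it is a virtual object for lens 2: d_o2 = 5 - 9.429 = -4.429 cm.
Lens 2: 1/d_i2 = 1/f_2 - 1/d_o2 = 1/8 - 1/(-4.429) = 0.35081 cm^-1, so d_i2 = 2.851 cm.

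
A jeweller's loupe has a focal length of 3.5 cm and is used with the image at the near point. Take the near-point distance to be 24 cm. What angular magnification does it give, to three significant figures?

M = 1 + D/f = 1 + 24/3.5 = 7.857.

7.86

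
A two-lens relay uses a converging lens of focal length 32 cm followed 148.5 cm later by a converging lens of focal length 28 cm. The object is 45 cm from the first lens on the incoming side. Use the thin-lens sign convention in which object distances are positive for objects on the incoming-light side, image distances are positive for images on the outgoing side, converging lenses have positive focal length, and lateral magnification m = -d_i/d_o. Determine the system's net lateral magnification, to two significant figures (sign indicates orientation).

7.1

Applying the thin-lens equation to the first lens, 1/32 = 1/45 + 1/d_i1, which gives d_i1 = 110.769 cm.
Its lateral magnification is m_1 = -d_i1/d_o1 = -(110.769)/45 = -2.4615.
That image sits 37.731 cm in front of the second lens, so d_o2 = 37.731 cm.
Applying the thin-lens equation again with f_2 = 28 cm and d_o2 = 37.731 cm gives d_i2 = 108.569 cm.
m_2 = -(108.569)/(37.731) = -2.8775.
Total m = m_1 x m_2 = (-2.4615)(-2.8775) = 7.0830.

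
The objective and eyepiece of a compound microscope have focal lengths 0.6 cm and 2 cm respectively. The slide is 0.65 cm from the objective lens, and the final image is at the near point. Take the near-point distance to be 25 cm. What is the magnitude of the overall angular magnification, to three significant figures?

162

Objective: 1/d_i = 1/f_obj - 1/d_o = 1/0.6 - 1/0.65 = 0.12821 cm^-1, so d_i = 7.800 cm.
m_obj = -d_i/d_o = -7.800/0.65 = -12.000.
Eyepiece angular magnification (image at near point): M_eye = 1 + D/f_e = 1 + 25/2 = 13.500.
Overall M = m_obj x M_eye = (-12.000)(13.500) = -162.00.
|M| = 162.00.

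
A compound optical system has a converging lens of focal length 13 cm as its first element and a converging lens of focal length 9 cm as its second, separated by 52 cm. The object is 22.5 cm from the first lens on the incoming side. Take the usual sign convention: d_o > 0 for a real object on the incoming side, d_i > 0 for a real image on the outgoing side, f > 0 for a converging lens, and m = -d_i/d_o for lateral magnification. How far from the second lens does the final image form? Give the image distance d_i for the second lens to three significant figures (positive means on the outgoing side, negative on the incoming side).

15.6 cm

Lens 1: 1/d_i1 = 1/f_1 - 1/d_o1 = 1/13 - 1/22.5 = 0.03248 cm^-1, so d_i1 = 30.789 cm.
The intermediate image is 30.789 cm to the right of lens 1, so d_o2 = L - d_i1 = 52 - 30.789 = 21.211 cm.
Lens 2: 1/d_i2 = 1/f_2 - 1/d_o2 = 1/9 - 1/(21.211) = 0.06396 cm^-1, so d_i2 = 15.634 cm.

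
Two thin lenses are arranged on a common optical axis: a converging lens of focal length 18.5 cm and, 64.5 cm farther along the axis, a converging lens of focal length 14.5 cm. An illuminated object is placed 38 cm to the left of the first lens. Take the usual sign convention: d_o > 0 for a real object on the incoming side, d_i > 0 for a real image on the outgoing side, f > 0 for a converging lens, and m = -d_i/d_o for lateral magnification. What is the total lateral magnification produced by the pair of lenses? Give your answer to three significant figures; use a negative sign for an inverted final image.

0.986

Lens 1: 1/d_i1 = 1/f_1 - 1/d_o1 = 1/18.5 - 1/38 = 0.02774 cm^-1, so d_i1 = 36.051 cm.
m_1 = -(36.051)/38 = -0.9487.
The intermediate image is 36.051 cm to the right of lens 1, so d_o2 = L - d_i1 = 64.5 - 36.051 = 28.449 cm.
Lens 2: 1/d_i2 = 1/f_2 - 1/d_o2 = 1/14.5 - 1/(28.449) = 0.03381 cm^-1, so d_i2 = 29.573 cm.
m_2 = -(29.573)/(28.449) = -1.0395.
Overall magnification: m = m_1 m_2 = 0.9862.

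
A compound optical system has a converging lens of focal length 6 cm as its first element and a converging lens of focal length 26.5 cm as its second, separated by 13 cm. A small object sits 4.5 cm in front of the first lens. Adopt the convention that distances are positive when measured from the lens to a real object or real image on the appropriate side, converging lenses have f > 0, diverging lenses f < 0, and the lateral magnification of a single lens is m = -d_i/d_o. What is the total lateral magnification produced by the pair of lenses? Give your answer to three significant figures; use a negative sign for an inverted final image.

-23.6

Lens 1: 1/d_i1 = 1/f_1 - 1/d_o1 = 1/6 - 1/4.5 = -0.05556 cm^-1, so d_i1 = -18.000 cm.
m_1 = -(-18.000)/4.5 = 4.0000.
With d_i1 < 0 the first image is virtual and lies on the object side; the object distance for lens 2 is d_o2 = 13 - (-18.000) = 31.000 cm.
Lens 2: 1/d_i2 = 1/f_2 - 1/d_o2 = 1/26.5 - 1/(31.000) = 0.00548 cm^-1, so d_i2 = 182.556 cm.
m_2 = -(182.556)/(31.000) = -5.8889.
Total m = m_1 x m_2 = (4.0000)(-5.8889) = -23.5556.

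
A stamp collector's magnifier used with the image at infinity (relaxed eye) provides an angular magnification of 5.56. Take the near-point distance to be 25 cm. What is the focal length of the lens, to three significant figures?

For the image at infinity, M = D/f.
f = D/M = 25/5.56 = 4.496 cm.

4.50 cm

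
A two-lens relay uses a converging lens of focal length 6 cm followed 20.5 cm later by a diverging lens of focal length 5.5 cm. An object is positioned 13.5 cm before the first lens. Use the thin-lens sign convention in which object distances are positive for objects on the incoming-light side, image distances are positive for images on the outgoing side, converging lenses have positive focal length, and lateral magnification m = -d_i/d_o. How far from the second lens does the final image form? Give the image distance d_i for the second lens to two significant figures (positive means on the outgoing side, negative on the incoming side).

First lens: d_i1 = 1/(1/6 - 1/13.5) = 10.800 cm.
That image sits 9.700 cm in front of the second lens, so d_o2 = 9.700 cm.
Second lens: d_i2 = 1/(1/(-5.5) - 1/(9.700)) = -3.510 cm.

-3.5 cm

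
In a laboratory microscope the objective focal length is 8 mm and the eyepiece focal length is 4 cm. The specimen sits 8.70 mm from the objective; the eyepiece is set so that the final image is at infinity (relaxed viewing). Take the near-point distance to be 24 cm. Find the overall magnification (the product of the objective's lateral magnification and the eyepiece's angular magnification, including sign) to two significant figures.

-69

Convert to cm: f_obj = 8 mm = 0.8 cm; d_o = 8.70 mm = 0.87 cm.
Objective: 1/d_i = 1/f_obj - 1/d_o = 1/0.8 - 1/0.87 = 0.10057 cm^-1, so d_i = 9.943 cm.
m_obj = -d_i/d_o = -9.943/0.87 = -11.429.
Eyepiece angular magnification (image at infinity): M_eye = D/f_e = 24/4 = 6.000.
Overall M = m_obj x M_eye = (-11.429)(6.000) = -68.57.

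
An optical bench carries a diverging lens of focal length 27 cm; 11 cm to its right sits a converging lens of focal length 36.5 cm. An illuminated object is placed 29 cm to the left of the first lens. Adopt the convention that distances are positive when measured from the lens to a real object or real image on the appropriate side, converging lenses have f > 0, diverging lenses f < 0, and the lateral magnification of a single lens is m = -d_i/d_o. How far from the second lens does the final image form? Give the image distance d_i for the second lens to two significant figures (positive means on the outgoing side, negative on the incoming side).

-79 cm

Applying the thin-lens equation to the first lens, 1/(-27) = 1/29 + 1/d_i1, which gives d_i1 = -13.982 cm.
With d_i1 < 0 the first image is virtual and lies on the object side; the object distance for lens 2 is d_o2 = 11 - (-13.982) = 24.982 cm.
Applying the thin-lens equation again with f_2 = 36.5 cm and d_o2 = 24.982 cm gives d_i2 = -79.168 cm.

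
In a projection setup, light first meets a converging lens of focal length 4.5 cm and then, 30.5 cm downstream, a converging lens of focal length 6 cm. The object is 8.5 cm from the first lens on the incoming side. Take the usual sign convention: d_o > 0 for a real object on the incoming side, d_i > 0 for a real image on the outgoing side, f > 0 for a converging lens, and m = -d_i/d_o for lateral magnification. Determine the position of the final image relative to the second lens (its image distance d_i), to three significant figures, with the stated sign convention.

8.41 cm

Lens 1: 1/d_i1 = 1/f_1 - 1/d_o1 = 1/4.5 - 1/8.5 = 0.10458 cm^-1, so d_i1 = 9.563 cm.
That image sits 20.938 cm in front of the second lens, so d_o2 = 20.938 cm.
Lens 2: 1/d_i2 = 1/f_2 - 1/d_o2 = 1/6 - 1/(20.938) = 0.11891 cm^-1, so d_i2 = 8.410 cm.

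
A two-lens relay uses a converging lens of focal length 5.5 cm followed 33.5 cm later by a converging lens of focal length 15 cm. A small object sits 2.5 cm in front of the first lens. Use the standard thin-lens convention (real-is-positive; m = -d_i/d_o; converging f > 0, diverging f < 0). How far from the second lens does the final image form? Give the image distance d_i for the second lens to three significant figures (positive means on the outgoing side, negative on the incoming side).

24.7 cm

Applying the thin-lens equation to the first lens, 1/5.5 = 1/2.5 + 1/d_i1, which gives d_i1 = -4.583 cm.
With d_i1 < 0 the first image is virtual and lies on the object side; the object distance for lens 2 is d_o2 = 33.5 - (-4.583) = 38.083 cm.
Applying the thin-lens equation again with f_2 = 15 cm and d_o2 = 38.083 cm gives d_i2 = 24.747 cm.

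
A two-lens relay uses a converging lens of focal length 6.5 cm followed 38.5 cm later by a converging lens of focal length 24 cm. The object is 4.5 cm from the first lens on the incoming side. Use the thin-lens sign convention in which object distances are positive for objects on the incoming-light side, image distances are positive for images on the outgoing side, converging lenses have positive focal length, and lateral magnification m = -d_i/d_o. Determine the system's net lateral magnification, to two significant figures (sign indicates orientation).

Applying the thin-lens equation to the first lens, 1/6.5 = 1/4.5 + 1/d_i1, which gives d_i1 = -14.625 cm.
Its lateral magnification is m_1 = -d_i1/d_o1 = -(-14.625)/4.5 = 3.2500.
The intermediate image is virtual, 14.625 cm to the left of lens 1, so d_o2 = L - d_i1 = 38.5 - (-14.625) = 53.125 cm.
Applying the thin-lens equation again with f_2 = 24 cm and d_o2 = 53.125 cm gives d_i2 = 43.777 cm.
m_2 = -(43.777)/(53.125) = -0.8240.
Overall magnification: m = m_1 m_2 = -2.6781.

-2.7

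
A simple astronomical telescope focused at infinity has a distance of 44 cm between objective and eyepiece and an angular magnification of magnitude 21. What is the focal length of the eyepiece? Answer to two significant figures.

2.0 cm

In normal adjustment the tube length equals f_obj + f_eye and |M| = f_obj/f_eye.
So f_obj = 21 f_eye and 21 f_eye + f_eye = 44 cm, giving f_eye = 44/22 = 2.000 cm and f_obj = 42.000 cm.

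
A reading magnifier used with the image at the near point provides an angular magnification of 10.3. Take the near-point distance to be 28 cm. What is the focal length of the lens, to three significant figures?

For the image at the near point, M = 1 + D/f.
f = D/(M - 1) = 28/(10.3 - 1) = 3.011 cm.

3.01 cm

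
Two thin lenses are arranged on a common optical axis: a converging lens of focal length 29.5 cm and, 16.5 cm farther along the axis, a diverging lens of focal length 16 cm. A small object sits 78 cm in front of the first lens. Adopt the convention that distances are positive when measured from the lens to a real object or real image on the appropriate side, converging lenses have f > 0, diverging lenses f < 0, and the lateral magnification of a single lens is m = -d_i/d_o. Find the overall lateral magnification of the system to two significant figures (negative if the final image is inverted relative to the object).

0.65

First lens: d_i1 = 1/(1/29.5 - 1/78) = 47.443 cm.
m_1 = -(47.443)/78 = -0.6082.
This image would form 47.443 cm past lens 1, i.e. 30.943 cm beyond lens 2, so it is a virtual object for lens 2: d_o2 = 16.5 - 47.443 = -30.943 cm.
Second lens: d_i2 = 1/(1/(-16) - 1/(-30.943)) = -33.131 cm.
m_2 = -(-33.131)/(-30.943) = -1.0707.
The system's lateral magnification is m_1 m_2 = (-0.6082)(-1.0707) = 0.6513.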